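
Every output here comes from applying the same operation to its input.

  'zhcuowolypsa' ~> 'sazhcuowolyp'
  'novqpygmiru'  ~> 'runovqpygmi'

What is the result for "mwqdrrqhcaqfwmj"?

mjmwqdrrqhcaqfw

What's happening: move the last 2 characters to the front (rotate right by 2).
Applying that to "mwqdrrqhcaqfwmj" gives "mjmwqdrrqhcaqfw".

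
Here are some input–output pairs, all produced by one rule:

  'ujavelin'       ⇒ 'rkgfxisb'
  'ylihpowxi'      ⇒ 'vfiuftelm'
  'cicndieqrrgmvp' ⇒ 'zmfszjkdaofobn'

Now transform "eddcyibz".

Each output is the input with this applied: shift every letter 3 places backward in the alphabet (wrapping around), then take characters alternately from the front and the back (1st, last, 2nd, 2nd-last, ...).
Starting from "eddcyibz": after the first operation, "baazvfyw"; after the second, "bwayafzv".

bwayafzv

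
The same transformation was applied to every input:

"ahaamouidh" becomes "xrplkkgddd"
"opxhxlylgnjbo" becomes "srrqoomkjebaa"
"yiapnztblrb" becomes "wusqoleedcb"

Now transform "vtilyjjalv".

Looking at the pairs, the operation is to shift every letter 3 places forward in the alphabet (wrapping around), then sort the characters into reverse alphabetical order.
On "vtilyjjalv": the first step gives "ywlobmmdoy", and the second then gives "yywoommldb".

yywoommldb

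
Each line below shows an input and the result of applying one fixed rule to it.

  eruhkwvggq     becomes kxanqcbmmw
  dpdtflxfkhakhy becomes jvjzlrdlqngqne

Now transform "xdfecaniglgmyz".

The pattern: shift every letter 6 places forward in the alphabet (wrapping around).
"xdfecaniglgmyz" → "djlkigtomrmsef".

djlkigtomrmsef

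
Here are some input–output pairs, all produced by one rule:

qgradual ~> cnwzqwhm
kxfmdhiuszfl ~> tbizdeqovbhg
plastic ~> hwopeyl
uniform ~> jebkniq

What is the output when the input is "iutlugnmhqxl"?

Rule — move the first character to the end, then shift every letter 4 places backward in the alphabet (wrapping around).
On "iutlugnmhqxl" that produces "qphqcjidmthe".

qphqcjidmthe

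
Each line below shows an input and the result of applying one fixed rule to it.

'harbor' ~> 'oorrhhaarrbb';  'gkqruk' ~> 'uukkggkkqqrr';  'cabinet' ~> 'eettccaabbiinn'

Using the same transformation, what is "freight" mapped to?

The rule is to move the last 2 characters to the front (rotate right by 2), then double every character.
Starting from "freight": after the first operation, "htfreig"; after the second, "hhttffrreeiigg".

hhttffrreeiigg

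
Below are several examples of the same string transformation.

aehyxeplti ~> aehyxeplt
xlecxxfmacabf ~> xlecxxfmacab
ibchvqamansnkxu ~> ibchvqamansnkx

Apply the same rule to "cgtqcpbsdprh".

The pattern: delete the last character.
Doing the same to "cgtqcpbsdprh": "cgtqcpbsdpr".

cgtqcpbsdpr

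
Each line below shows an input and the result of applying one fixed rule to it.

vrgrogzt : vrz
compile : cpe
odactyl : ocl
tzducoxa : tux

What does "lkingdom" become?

Looking at the pairs, the operation is to keep one character in every 3, starting at position 1 (positions 1st, 4th, 7th, ...).
Applying that to "lkingdom" gives "lno".

lno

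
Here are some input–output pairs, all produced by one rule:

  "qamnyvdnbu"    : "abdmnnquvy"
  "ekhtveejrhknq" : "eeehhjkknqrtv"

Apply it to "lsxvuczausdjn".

The pattern: sort the characters into alphabetical order.
Doing the same to "lsxvuczausdjn": "acdjlnssuuvxz".

acdjlnssuuvxz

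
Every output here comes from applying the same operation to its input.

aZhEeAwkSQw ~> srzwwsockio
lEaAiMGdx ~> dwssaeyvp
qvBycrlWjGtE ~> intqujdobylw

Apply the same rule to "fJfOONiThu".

xbxggfalzm

What's happening: shift every letter 8 places backward in the alphabet (wrapping around), then convert every letter to lowercase.
For "fJfOONiThu", step one produces "xBxGGFaLzm"; step two turns that into "xbxggfalzm".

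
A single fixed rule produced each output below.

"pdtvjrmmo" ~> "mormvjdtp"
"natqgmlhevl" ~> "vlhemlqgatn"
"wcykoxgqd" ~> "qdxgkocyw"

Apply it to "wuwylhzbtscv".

The pattern: reverse the string, then swap each adjacent pair of characters (1↔2, 3↔4, ...).
"wuwylhzbtscv" → "vcstbzhlywuw" → "cvtszblhwywu".

cvtszblhwywu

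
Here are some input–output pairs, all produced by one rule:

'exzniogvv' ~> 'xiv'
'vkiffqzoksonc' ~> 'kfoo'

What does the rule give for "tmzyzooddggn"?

The pattern: keep one character in every 3, starting at position 2 (positions 2nd, 5th, 8th, ...).
On "tmzyzooddggn" that produces "mzdg".

mzdg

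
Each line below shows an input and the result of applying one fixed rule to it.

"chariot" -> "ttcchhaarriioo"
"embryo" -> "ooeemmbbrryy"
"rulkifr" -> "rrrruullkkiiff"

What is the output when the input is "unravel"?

What's happening: move the last character to the front, then double every character.
Starting from "unravel": after the first operation, "lunrave"; after the second, "lluunnrraavvee".

lluunnrraavvee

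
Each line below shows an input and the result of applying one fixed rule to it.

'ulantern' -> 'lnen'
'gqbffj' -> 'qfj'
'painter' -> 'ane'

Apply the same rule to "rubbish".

ubs

In each case the input is transformed by: keep every other character starting from the second (positions 2nd, 4th, 6th, ...).
For "rubbish" the result is "ubs".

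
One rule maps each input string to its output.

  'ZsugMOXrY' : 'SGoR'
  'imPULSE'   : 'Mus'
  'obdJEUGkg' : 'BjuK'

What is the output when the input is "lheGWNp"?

Hgn

Rule — keep every other character starting from the second (positions 2nd, 4th, 6th, ...), then flip the case of every letter.
On "lheGWNp" that produces "Hgn".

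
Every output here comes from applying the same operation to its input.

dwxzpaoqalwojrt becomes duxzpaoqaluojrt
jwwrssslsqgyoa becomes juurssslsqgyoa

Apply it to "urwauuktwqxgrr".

What's happening: replace every "w" with "u".
Doing the same to "urwauuktwqxgrr": "uruauuktuqxgrr".

uruauuktuqxgrr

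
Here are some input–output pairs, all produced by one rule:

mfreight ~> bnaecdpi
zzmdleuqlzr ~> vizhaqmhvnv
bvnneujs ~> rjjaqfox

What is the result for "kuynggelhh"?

Rule — shift every letter 4 places backward in the alphabet (wrapping around), then move the first character to the end.
Applying both steps to "kuynggelhh": "gqujccahdd", then "qujccahddg".
(Check on "mfreight": → "ibnaecdp" → "bnaecdpi" ✓)

qujccahddg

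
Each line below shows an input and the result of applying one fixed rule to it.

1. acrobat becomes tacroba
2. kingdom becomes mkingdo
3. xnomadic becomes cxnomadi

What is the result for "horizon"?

What's happening: move the last character to the front.
For "horizon" the result is "nhorizo".

nhorizo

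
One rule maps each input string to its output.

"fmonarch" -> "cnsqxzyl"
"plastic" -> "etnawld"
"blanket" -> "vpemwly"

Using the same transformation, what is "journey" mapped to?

In each case the input is transformed by: move the last 3 characters to the front (rotate right by 3), then shift every letter 11 places forward in the alphabet (wrapping around).
"journey" → "neyjour" → "ypjuzfc".

ypjuzfc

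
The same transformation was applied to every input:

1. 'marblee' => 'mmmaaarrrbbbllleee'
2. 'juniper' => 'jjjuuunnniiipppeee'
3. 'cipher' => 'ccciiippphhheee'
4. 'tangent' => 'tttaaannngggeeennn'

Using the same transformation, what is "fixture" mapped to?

fffiiixxxtttuuurrr

Looking at the pairs, the operation is to repeat every character 3 times, then delete the last 3 characters.
"fixture" → "fffiiixxxtttuuurrreee" → "fffiiixxxtttuuurrr".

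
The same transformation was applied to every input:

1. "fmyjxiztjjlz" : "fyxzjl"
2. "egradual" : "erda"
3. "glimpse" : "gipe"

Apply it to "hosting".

What's happening: keep every other character starting from the first (positions 1st, 3rd, 5th, ...).
For "hosting" the result is "hsig".

hsig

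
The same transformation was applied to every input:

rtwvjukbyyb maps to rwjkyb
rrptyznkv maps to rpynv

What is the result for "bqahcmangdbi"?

bacagb

In each case the input is transformed by: keep every other character starting from the first (positions 1st, 3rd, 5th, ...).
On "bqahcmangdbi" that produces "bacagb".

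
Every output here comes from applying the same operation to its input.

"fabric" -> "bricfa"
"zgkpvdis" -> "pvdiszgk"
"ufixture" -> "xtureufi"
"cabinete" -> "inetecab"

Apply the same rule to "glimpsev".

The transformation: move the last character to the front, then swap the front and back halves of the string.
Applying that to "glimpsev" gives "mpsevgli".

mpsevgli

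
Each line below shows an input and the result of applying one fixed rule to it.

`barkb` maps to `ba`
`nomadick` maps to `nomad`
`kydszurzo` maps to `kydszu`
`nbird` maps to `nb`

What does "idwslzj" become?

The pattern: delete the last 3 characters.
For "idwslzj" the result is "idws".

idws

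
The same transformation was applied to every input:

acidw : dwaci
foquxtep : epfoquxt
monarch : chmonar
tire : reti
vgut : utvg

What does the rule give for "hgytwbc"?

bchgytw

The transformation: move the last 2 characters to the front (rotate right by 2).
Applying that to "hgytwbc" gives "bchgytw".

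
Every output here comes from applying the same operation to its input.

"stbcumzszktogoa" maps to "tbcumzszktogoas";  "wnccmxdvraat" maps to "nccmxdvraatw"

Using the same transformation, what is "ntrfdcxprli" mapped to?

trfdcxprlin

The rule is to move the first character to the end.
"ntrfdcxprli" → "trfdcxprlin".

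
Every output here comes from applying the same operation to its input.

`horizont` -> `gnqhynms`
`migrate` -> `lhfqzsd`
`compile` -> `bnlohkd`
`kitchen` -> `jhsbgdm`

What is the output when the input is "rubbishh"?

The pattern: shift every letter 1 place backward in the alphabet (wrapping around).
Doing the same to "rubbishh": "qtaahrgg".

qtaahrgg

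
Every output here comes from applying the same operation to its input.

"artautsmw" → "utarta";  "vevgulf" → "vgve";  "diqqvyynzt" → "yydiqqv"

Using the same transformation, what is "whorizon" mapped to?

What's happening: delete the last 3 characters, then move the last 2 characters to the front (rotate right by 2).
Doing the same to "whorizon": "riwho".

riwho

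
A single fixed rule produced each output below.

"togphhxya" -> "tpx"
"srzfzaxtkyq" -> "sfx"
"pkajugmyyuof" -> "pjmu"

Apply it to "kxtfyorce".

In each case the input is transformed by: delete the last 2 characters, then keep one character in every 3, starting at position 1 (positions 1st, 4th, 7th, ...).
Applying both steps to "kxtfyorce": "kxtfyor", then "kfr".

kfr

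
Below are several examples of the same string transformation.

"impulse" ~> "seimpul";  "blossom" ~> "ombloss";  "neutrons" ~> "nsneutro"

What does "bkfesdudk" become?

dkbkfesdu

Looking at the pairs, the operation is to move the last 2 characters to the front (rotate right by 2).
For "bkfesdudk" the result is "dkbkfesdu".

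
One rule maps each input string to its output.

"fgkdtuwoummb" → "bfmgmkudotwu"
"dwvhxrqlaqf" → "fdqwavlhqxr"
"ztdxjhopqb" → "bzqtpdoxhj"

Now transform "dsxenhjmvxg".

What's happening: reverse the string, then take characters alternately from the front and the back (1st, last, 2nd, 2nd-last, ...).
Starting from "dsxenhjmvxg": after the first operation, "gxvmjhnexsd"; after the second, "gdxsvxmejnh".

gdxsvxmejnh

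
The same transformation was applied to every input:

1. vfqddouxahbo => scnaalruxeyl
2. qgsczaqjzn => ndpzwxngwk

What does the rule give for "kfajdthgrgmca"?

Each output is the input with this applied: shift every letter 3 places backward in the alphabet (wrapping around).
"kfajdthgrgmca" → "hcxgaqedodjzx".

hcxgaqedodjzx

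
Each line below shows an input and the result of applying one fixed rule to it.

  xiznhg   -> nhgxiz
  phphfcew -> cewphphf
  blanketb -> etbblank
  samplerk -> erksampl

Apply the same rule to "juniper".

perjuni

The transformation: move the last 3 characters to the front (rotate right by 3).
Applying that to "juniper" gives "perjuni".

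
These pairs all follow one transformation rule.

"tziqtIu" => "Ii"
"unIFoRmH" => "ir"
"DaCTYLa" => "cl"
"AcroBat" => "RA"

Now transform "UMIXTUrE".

iu

The rule is to flip the case of every letter, then keep one character in every 3, starting at position 3 (positions 3rd, 6th, 9th, ...).
For "UMIXTUrE", step one produces "umixtuRe"; step two turns that into "iu".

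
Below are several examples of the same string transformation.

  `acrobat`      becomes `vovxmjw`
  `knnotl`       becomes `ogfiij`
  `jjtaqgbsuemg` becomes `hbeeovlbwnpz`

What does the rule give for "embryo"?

tjzhwm

What's happening: shift every letter 5 places backward in the alphabet (wrapping around), then move the last 2 characters to the front (rotate right by 2).
Working it through for "embryo": intermediate "zhwmtj", final "tjzhwm".
(Check on "jjtaqgbsuemg": → "eeovlbwnpzhb" → "hbeeovlbwnpz" ✓)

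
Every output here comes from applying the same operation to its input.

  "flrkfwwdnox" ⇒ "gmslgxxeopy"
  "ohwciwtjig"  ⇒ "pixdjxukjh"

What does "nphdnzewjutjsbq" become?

oqieoafxkvuktcr

The pattern: shift every letter 1 place forward in the alphabet (wrapping around).
"nphdnzewjutjsbq" → "oqieoafxkvuktcr".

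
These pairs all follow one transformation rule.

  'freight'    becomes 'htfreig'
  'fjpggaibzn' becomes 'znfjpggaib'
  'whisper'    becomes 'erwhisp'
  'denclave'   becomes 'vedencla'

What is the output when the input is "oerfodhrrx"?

rxoerfodhr

Looking at the pairs, the operation is to move the last 2 characters to the front (rotate right by 2).
For "oerfodhrrx" the result is "rxoerfodhr".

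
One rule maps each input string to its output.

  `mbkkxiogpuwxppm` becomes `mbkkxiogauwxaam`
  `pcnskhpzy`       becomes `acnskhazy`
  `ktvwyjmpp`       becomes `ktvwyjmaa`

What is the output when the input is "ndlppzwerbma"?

ndlaazwerbma

The rule is to replace every "p" with "a".
For "ndlppzwerbma" the result is "ndlaazwerbma".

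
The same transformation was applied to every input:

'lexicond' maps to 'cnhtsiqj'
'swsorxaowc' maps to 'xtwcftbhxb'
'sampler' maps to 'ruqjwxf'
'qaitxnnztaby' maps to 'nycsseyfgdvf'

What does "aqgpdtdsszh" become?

luiyixxemfv

Each output is the input with this applied: shift every letter 5 places forward in the alphabet (wrapping around), then move the first 2 characters to the end (rotate left by 2).
Applying both steps to "aqgpdtdsszh": "fvluiyixxem", then "luiyixxemfv".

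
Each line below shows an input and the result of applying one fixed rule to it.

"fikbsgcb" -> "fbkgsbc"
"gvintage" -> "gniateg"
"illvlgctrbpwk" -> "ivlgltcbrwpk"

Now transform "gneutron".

guertno

Rule — swap each adjacent pair of characters (1↔2, 3↔4, ...), then delete the first character.
On "gneutron": the first step gives "nguertno", and the second then gives "guertno".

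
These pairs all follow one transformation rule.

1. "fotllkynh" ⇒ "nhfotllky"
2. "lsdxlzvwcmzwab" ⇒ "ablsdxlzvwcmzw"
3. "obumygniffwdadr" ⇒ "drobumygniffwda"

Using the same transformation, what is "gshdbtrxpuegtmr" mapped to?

The transformation: move the last 2 characters to the front (rotate right by 2).
On "gshdbtrxpuegtmr" that produces "mrgshdbtrxpuegt".

mrgshdbtrxpuegt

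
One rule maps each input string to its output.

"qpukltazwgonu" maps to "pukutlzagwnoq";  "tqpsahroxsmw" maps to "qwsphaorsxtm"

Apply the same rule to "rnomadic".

In each case the input is transformed by: swap the first and last characters, then swap each adjacent pair of characters (1↔2, 3↔4, ...).
"rnomadic" → "cnomadir" → "ncmodari".
(Check on "tqpsahroxsmw": → "wqpsahroxsmt" → "qwsphaorsxtm" ✓)

ncmodari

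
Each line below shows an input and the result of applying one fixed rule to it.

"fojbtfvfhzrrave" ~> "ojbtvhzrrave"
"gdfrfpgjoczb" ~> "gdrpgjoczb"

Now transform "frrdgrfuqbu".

Looking at the pairs, the operation is to remove every "f".
So "frrdgrfuqbu" becomes "rrdgruqbu".

rrdgruqbu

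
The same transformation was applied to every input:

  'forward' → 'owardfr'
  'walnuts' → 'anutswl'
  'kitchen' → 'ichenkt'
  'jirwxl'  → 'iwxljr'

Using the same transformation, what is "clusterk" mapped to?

lsterkcu

What's happening: move the first 2 characters to the end (rotate left by 2), then swap the first and last characters.
On "clusterk": the first step gives "usterkcl", and the second then gives "lsterkcu".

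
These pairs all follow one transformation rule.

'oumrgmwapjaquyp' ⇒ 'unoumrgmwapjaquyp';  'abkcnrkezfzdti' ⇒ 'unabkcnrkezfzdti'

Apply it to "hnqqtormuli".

Each output is the input with this applied: prepend "un".
On "hnqqtormuli" that produces "unhnqqtormuli".

unhnqqtormuli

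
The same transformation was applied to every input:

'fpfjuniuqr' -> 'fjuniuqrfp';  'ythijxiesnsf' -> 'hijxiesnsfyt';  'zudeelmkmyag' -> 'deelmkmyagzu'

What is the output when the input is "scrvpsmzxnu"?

rvpsmzxnusc

In each case the input is transformed by: move the first 2 characters to the end (rotate left by 2).
So "scrvpsmzxnu" becomes "rvpsmzxnusc".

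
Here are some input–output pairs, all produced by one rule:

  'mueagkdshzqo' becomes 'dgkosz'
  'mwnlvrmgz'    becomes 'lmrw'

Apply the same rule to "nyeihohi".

hiny

The pattern: sort the characters into alphabetical order, then keep every other character starting from the second (positions 2nd, 4th, 6th, ...).
Applying that to "nyeihohi" gives "hiny".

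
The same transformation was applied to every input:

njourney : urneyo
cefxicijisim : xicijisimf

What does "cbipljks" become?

Rule — delete the first 2 characters, then move the first character to the end.
On "cbipljks": the first step gives "ipljks", and the second then gives "pljksi".

pljksi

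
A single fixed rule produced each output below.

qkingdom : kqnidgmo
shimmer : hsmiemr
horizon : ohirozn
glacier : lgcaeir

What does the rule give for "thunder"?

Looking at the pairs, the operation is to swap each adjacent pair of characters (1↔2, 3↔4, ...).
On "thunder" that produces "htnuedr".

htnuedr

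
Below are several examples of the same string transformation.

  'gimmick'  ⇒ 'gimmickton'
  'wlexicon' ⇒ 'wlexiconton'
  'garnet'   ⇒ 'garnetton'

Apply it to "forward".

The pattern: append "ton".
So "forward" becomes "forwardton".

forwardton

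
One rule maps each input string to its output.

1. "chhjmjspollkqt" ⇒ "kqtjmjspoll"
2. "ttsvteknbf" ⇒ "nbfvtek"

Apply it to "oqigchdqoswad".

Rule — delete the first 3 characters, then move the last 3 characters to the front (rotate right by 3).
Applying that to "oqigchdqoswad" gives "wadgchdqos".

wadgchdqos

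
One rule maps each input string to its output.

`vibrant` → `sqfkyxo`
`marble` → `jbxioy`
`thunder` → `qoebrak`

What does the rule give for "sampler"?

poxbjim

The transformation: take characters alternately from the front and the back (1st, last, 2nd, 2nd-last, ...), then shift every letter 3 places backward in the alphabet (wrapping around).
On "sampler" that produces "poxbjim".
(Check on "marble": → "mealrb" → "jbxioy" ✓)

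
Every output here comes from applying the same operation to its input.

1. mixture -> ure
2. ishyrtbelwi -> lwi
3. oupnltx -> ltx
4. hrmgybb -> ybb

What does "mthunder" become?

Each output is the input with this applied: keep only the last 3 characters.
"mthunder" → "der".

der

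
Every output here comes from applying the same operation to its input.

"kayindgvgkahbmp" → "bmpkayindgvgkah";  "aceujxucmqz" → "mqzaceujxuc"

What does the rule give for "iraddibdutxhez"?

Looking at the pairs, the operation is to move the last 3 characters to the front (rotate right by 3).
On "iraddibdutxhez" that produces "heziraddibdutx".

heziraddibdutx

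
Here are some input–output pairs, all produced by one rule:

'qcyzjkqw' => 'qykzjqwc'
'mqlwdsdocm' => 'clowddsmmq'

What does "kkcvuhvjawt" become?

wcavjuvhktk

The pattern: take characters alternately from the front and the back (1st, last, 2nd, 2nd-last, ...), then move the first 3 characters to the end (rotate left by 3).
On "kkcvuhvjawt": the first step gives "ktkwcavjuvh", and the second then gives "wcavjuvhktk".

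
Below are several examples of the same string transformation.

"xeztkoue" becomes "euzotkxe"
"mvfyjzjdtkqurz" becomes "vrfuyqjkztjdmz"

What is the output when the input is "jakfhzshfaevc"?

The rule is to take characters alternately from the front and the back (1st, last, 2nd, 2nd-last, ...), then move the first 2 characters to the end (rotate left by 2).
Starting from "jakfhzshfaevc": after the first operation, "jcavkefahfzhs"; after the second, "avkefahfzhsjc".

avkefahfzhsjc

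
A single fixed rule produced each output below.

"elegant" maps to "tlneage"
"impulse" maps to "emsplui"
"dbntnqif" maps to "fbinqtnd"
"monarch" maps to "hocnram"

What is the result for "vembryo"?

Each output is the input with this applied: take characters alternately from the front and the back (1st, last, 2nd, 2nd-last, ...), then move the first character to the end.
Applying that to "vembryo" gives "oeymrbv".

oeymrbv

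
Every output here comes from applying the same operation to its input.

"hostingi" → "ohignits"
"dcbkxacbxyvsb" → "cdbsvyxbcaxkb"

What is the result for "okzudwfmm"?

The transformation: reverse the string, then move the last 2 characters to the front (rotate right by 2).
Working it through for "okzudwfmm": intermediate "mmfwduzko", final "kommfwduz".
(Check on "hostingi": → "ignitsoh" → "ohignits" ✓)

kommfwduz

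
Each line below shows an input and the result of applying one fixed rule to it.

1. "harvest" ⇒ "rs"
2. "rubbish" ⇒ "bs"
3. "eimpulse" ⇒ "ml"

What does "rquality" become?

ui

Each output is the input with this applied: keep one character in every 3, starting at position 3 (positions 3rd, 6th, 9th, ...).
Doing the same to "rquality": "ui".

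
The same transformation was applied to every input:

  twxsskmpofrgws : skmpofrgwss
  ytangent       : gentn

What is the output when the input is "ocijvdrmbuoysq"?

In each case the input is transformed by: delete the first 3 characters, then move the first character to the end.
On "ocijvdrmbuoysq": the first step gives "jvdrmbuoysq", and the second then gives "vdrmbuoysqj".

vdrmbuoysqj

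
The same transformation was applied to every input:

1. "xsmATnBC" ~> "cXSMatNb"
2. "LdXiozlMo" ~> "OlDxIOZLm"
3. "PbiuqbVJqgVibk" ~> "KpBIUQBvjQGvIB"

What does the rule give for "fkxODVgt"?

Each output is the input with this applied: move the last character to the front, then flip the case of every letter.
On "fkxODVgt" that produces "TFKXodvG".

TFKXodvG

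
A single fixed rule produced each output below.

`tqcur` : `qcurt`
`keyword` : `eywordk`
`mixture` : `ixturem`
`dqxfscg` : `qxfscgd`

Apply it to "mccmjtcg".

In each case the input is transformed by: move the first character to the end.
"mccmjtcg" → "ccmjtcgm".

ccmjtcgm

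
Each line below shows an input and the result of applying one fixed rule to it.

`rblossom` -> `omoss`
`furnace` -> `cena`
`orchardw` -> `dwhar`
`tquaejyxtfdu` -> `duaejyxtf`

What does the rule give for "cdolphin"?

inlph

The pattern: delete the first 3 characters, then move the last 2 characters to the front (rotate right by 2).
Applying both steps to "cdolphin": "lphin", then "inlph".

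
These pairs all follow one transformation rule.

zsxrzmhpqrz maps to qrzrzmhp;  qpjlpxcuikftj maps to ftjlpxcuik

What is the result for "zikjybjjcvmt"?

vmtjybjjc

Looking at the pairs, the operation is to delete the first 3 characters, then move the last 3 characters to the front (rotate right by 3).
Starting from "zikjybjjcvmt": after the first operation, "jybjjcvmt"; after the second, "vmtjybjjc".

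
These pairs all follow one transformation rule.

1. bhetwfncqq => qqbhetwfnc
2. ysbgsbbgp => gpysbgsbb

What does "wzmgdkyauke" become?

Looking at the pairs, the operation is to move the last 2 characters to the front (rotate right by 2).
So "wzmgdkyauke" becomes "kewzmgdkyau".

kewzmgdkyau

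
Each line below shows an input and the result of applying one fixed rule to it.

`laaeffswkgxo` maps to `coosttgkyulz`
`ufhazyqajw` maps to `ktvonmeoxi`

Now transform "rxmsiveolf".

tlagwjsczf

In each case the input is transformed by: swap the first and last characters, then shift every letter 12 places backward in the alphabet (wrapping around).
Applying both steps to "rxmsiveolf": "fxmsiveolr", then "tlagwjsczf".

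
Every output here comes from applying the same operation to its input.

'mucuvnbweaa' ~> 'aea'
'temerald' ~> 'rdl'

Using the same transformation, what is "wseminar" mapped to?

ira

The transformation: swap each adjacent pair of characters (1↔2, 3↔4, ...), then keep only the last 3 characters.
So "wseminar" becomes "ira".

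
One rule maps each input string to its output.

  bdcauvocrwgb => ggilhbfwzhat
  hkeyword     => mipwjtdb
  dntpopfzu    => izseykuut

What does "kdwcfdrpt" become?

Rule — shift every letter 5 places forward in the alphabet (wrapping around), then take characters alternately from the front and the back (1st, last, 2nd, 2nd-last, ...).
"kdwcfdrpt" → "pibhkiwuy" → "pyiubwhik".

pyiubwhik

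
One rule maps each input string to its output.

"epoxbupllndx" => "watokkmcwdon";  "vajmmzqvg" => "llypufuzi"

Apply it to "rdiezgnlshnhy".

dyfmkrgmgxqch

Looking at the pairs, the operation is to shift every letter 1 place backward in the alphabet (wrapping around), then move the first 3 characters to the end (rotate left by 3).
Applying both steps to "rdiezgnlshnhy": "qchdyfmkrgmgx", then "dyfmkrgmgxqch".
(Check on "epoxbupllndx": → "donwatokkmcw" → "watokkmcwdon" ✓)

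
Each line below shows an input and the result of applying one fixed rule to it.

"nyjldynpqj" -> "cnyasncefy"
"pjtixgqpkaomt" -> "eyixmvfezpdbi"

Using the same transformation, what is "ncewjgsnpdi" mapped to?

The pattern: shift every letter 11 places backward in the alphabet (wrapping around).
On "ncewjgsnpdi" that produces "crtlyvhcesx".

crtlyvhcesx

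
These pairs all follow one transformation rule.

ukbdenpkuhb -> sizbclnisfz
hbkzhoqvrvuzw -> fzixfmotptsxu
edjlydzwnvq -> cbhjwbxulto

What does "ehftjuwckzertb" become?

cfdrhsuaixcprz

What's happening: shift every letter 2 places backward in the alphabet (wrapping around).
Applying that to "ehftjuwckzertb" gives "cfdrhsuaixcprz".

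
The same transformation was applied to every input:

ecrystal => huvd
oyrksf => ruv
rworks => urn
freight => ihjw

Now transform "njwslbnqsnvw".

Rule — keep every other character starting from the first (positions 1st, 3rd, 5th, ...), then shift every letter 3 places forward in the alphabet (wrapping around).
For "njwslbnqsnvw", step one produces "nwlnsv"; step two turns that into "qzoqvy".

qzoqvy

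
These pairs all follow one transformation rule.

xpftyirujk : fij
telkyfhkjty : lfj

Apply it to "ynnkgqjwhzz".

Each output is the input with this applied: keep one character in every 3, starting at position 3 (positions 3rd, 6th, 9th, ...).
For "ynnkgqjwhzz" the result is "nqh".

nqh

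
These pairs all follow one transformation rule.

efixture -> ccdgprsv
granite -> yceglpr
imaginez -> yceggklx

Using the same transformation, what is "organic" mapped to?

yaeglmp

The pattern: sort the characters into alphabetical order, then shift every letter 2 places backward in the alphabet (wrapping around).
For "organic" the result is "yaeglmp".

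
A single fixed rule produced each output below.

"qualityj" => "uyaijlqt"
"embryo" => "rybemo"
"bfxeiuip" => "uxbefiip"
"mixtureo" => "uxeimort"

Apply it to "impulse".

In each case the input is transformed by: sort the characters into alphabetical order, then move the last 2 characters to the front (rotate right by 2).
For "impulse", step one produces "eilmpsu"; step two turns that into "sueilmp".

sueilmp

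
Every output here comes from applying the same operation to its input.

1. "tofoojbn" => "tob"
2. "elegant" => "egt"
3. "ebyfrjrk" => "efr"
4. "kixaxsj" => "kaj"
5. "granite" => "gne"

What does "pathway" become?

phy

Looking at the pairs, the operation is to keep one character in every 3, starting at position 1 (positions 1st, 4th, 7th, ...).
For "pathway" the result is "phy".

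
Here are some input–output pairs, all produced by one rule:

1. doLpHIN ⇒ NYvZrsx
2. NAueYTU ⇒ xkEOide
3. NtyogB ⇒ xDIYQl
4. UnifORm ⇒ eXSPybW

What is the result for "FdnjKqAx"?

The transformation: flip the case of every letter, then shift every letter 10 places forward in the alphabet (wrapping around).
Starting from "FdnjKqAx": after the first operation, "fDNJkQaX"; after the second, "pNXTuAkH".

pNXTuAkH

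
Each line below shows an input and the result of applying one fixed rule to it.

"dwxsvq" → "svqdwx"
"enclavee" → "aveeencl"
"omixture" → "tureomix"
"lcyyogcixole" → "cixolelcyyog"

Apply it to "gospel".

The rule is to swap the front and back halves of the string.
Applying that to "gospel" gives "pelgos".

pelgos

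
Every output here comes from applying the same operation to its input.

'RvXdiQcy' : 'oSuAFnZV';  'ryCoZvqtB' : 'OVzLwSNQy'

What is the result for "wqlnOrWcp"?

TNIKlOtZM

The pattern: flip the case of every letter, then shift every letter 3 places backward in the alphabet (wrapping around).
Working it through for "wqlnOrWcp": intermediate "WQLNoRwCP", final "TNIKlOtZM".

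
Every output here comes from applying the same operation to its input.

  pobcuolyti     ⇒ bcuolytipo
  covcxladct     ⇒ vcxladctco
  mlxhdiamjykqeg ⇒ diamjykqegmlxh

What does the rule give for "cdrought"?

droughtc

Looking at the pairs, the operation is to move the last 3 characters to the front (rotate right by 3), then swap the front and back halves of the string.
Working it through for "cdrought": intermediate "ghtcdrou", final "droughtc".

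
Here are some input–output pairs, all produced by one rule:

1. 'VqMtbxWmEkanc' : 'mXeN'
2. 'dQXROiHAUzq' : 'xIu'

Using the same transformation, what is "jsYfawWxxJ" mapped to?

Looking at the pairs, the operation is to flip the case of every letter, then keep one character in every 3, starting at position 3 (positions 3rd, 6th, 9th, ...).
Working it through for "jsYfawWxxJ": intermediate "JSyFAWwXXj", final "yWX".
(Check on "dQXROiHAUzq": → "DqxroIhauZQ" → "xIu" ✓)

yWX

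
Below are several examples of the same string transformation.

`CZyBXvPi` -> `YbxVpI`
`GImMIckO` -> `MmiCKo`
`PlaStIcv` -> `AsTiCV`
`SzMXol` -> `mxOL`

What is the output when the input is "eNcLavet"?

Each output is the input with this applied: delete the first 2 characters, then flip the case of every letter.
"eNcLavet" → "ClAVET".

ClAVET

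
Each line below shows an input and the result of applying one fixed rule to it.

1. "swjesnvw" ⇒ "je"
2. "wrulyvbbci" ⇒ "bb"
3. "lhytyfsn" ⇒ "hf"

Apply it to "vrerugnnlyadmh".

The rule is to sort the characters into reverse alphabetical order, then keep only the last 2 characters.
For "vrerugnnlyadmh", step one produces "yvurrnnmlhgeda"; step two turns that into "da".

da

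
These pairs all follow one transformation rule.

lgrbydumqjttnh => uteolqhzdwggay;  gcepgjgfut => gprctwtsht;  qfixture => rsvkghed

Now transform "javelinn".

aniryvaw

The rule is to swap the first and last characters, then shift every letter 13 places forward in the alphabet (wrapping around) — i.e. ROT13.
"javelinn" → "aniryvaw".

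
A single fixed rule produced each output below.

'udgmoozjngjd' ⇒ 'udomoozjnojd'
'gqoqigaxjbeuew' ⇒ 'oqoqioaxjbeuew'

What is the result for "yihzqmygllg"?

The rule is to replace every "g" with "o".
For "yihzqmygllg" the result is "yihzqmyollo".

yihzqmyollo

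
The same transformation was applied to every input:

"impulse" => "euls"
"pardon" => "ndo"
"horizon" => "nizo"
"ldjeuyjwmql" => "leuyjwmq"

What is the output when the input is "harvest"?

The transformation: delete the first 3 characters, then move the last character to the front.
On "harvest": the first step gives "vest", and the second then gives "tves".

tves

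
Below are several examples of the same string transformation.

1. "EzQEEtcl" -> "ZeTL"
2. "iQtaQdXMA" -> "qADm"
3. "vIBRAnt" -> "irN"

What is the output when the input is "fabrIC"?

The rule is to keep every other character starting from the second (positions 2nd, 4th, 6th, ...), then flip the case of every letter.
For "fabrIC", step one produces "arC"; step two turns that into "ARc".
(Check on "EzQEEtcl": → "zEtl" → "ZeTL" ✓)

ARc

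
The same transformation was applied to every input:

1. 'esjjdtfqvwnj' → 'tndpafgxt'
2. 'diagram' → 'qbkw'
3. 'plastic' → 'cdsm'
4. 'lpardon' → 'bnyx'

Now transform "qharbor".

blyb

The rule is to shift every letter 10 places forward in the alphabet (wrapping around), then delete the first 3 characters.
Working it through for "qharbor": intermediate "arkblyb", final "blyb".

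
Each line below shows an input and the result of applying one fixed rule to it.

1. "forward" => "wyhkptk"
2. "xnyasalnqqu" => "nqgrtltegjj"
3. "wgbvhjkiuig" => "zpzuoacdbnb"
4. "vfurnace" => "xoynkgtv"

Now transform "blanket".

muetgdx

The transformation: shift every letter 7 places backward in the alphabet (wrapping around), then move the last character to the front.
Working it through for "blanket": intermediate "uetgdxm", final "muetgdx".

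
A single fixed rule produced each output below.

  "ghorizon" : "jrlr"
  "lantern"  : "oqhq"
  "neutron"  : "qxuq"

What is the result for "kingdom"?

nqgp

The pattern: shift every letter 3 places forward in the alphabet (wrapping around), then keep every other character starting from the first (positions 1st, 3rd, 5th, ...).
Working it through for "kingdom": intermediate "nlqjgrp", final "nqgp".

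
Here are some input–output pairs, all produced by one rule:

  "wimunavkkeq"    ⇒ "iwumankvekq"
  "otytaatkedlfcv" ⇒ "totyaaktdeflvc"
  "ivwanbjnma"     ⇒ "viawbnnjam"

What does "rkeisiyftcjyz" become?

krieisfyctyjz

The rule is to swap each adjacent pair of characters (1↔2, 3↔4, ...).
"rkeisiyftcjyz" → "krieisfyctyjz".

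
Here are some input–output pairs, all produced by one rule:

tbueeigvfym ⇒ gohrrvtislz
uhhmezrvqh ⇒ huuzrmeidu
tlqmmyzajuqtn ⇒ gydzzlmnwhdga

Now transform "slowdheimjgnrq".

The rule is to shift every letter 13 places forward in the alphabet (wrapping around) — i.e. ROT13.
On "slowdheimjgnrq" that produces "fybjqurvzwtaed".

fybjqurvzwtaed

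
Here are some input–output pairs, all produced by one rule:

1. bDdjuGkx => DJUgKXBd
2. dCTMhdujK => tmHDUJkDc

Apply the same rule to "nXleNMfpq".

The rule is to flip the case of every letter, then move the first 2 characters to the end (rotate left by 2).
Working it through for "nXleNMfpq": intermediate "NxLEnmFPQ", final "LEnmFPQNx".

LEnmFPQNx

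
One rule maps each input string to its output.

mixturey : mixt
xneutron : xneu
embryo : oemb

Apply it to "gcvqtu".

ugcv

The transformation: swap the front and back halves of the string, then keep only the last 4 characters.
Applying both steps to "gcvqtu": "qtugcv", then "ugcv".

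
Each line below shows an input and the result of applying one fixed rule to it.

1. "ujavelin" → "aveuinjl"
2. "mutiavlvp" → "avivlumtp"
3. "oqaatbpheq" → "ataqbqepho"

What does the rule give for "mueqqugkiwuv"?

The pattern: sort the characters into alphabetical order, then take characters alternately from the front and the back (1st, last, 2nd, 2nd-last, ...).
So "mueqqugkiwuv" becomes "ewgviukumuqq".
(Check on "mutiavlvp": → "ailmptuvv" → "avivlumtp" ✓)

ewgviukumuqq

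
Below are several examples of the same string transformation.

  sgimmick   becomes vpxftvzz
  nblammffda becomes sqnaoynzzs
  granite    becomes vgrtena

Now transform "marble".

oyrzne

Rule — move the last 3 characters to the front (rotate right by 3), then shift every letter 13 places forward in the alphabet (wrapping around) — i.e. ROT13.
For "marble", step one produces "blemar"; step two turns that into "oyrzne".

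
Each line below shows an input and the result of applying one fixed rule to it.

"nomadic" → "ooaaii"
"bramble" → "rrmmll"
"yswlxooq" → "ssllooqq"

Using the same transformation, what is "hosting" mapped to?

In each case the input is transformed by: keep every other character starting from the second (positions 2nd, 4th, 6th, ...), then double every character.
For "hosting", step one produces "otn"; step two turns that into "oottnn".

oottnn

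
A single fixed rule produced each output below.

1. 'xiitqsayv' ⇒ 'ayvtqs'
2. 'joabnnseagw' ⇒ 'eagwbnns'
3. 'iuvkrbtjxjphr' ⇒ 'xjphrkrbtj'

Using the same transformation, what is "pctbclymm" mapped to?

In each case the input is transformed by: delete the first 3 characters, then swap the front and back halves of the string.
Starting from "pctbclymm": after the first operation, "bclymm"; after the second, "ymmbcl".

ymmbcl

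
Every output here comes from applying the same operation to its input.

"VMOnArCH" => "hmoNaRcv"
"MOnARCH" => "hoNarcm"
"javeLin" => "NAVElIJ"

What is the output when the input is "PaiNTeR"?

In each case the input is transformed by: flip the case of every letter, then swap the first and last characters.
Applying both steps to "PaiNTeR": "pAIntEr", then "rAIntEp".

rAIntEp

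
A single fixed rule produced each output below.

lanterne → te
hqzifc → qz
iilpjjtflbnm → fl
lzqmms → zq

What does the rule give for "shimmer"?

im

What's happening: move the last 3 characters to the front (rotate right by 3), then keep only the last 2 characters.
For "shimmer", step one produces "mershim"; step two turns that into "im".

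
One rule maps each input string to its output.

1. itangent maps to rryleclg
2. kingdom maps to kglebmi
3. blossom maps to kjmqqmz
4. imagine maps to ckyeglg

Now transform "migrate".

Rule — shift every letter 2 places backward in the alphabet (wrapping around), then swap the first and last characters.
Applying both steps to "migrate": "kgepyrc", then "cgepyrk".

cgepyrk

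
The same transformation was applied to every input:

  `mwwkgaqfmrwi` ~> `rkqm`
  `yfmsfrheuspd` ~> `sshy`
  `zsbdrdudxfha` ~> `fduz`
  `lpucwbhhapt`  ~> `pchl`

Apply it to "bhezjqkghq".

qzkb

The pattern: keep one character in every 3, starting at position 1 (positions 1st, 4th, 7th, ...), then swap the first and last characters.
Starting from "bhezjqkghq": after the first operation, "bzkq"; after the second, "qzkb".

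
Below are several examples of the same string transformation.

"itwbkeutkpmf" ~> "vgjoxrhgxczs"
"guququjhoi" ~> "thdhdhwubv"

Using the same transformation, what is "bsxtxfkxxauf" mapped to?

ofkgksxkknhs

The pattern: shift every letter 13 places forward in the alphabet (wrapping around) — i.e. ROT13.
On "bsxtxfkxxauf" that produces "ofkgksxkknhs".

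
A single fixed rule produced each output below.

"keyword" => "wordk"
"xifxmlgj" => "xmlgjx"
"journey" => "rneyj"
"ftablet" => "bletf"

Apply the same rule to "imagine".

ginei

The transformation: move the first 3 characters to the end (rotate left by 3), then delete the last 2 characters.
Starting from "imagine": after the first operation, "gineima"; after the second, "ginei".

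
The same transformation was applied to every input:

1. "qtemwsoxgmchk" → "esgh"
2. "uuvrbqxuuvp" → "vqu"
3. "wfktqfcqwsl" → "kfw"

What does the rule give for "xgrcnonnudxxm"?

The rule is to keep one character in every 3, starting at position 3 (positions 3rd, 6th, 9th, ...).
So "xgrcnonnudxxm" becomes "roux".

roux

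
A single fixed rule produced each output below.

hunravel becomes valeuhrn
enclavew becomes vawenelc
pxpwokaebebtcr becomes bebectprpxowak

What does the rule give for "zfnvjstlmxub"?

ltxmbufzvnsj

Looking at the pairs, the operation is to swap the front and back halves of the string, then swap each adjacent pair of characters (1↔2, 3↔4, ...).
Working it through for "zfnvjstlmxub": intermediate "tlmxubzfnvjs", final "ltxmbufzvnsj".
(Check on "pxpwokaebebtcr": → "ebebtcrpxpwoka" → "bebectprpxowak" ✓)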